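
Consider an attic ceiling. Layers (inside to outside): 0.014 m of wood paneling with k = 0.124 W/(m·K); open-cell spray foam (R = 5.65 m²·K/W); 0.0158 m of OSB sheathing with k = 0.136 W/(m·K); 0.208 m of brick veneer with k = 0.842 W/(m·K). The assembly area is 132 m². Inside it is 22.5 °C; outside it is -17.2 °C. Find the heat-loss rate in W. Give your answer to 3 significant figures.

0.014/0.124 = 0.1129
0.0158/0.136 = 0.1162
0.208/0.842 = 0.247
R_total = 0.1129 + 5.65 + 0.1162 + 0.247 = 6.126 m²·K/W
Q = A·ΔT/R = 132 × (22.5 − (-17.2)) / 6.126 = 855.4 W

855 W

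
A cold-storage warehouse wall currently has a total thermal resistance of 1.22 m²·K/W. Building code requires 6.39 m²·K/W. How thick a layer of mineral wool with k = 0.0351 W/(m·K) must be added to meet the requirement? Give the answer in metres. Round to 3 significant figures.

ΔR = 6.39 − 1.22 = 5.17 m²·K/W
L = ΔR × k = 5.17 × 0.0351 = 0.1815 m

0.181 m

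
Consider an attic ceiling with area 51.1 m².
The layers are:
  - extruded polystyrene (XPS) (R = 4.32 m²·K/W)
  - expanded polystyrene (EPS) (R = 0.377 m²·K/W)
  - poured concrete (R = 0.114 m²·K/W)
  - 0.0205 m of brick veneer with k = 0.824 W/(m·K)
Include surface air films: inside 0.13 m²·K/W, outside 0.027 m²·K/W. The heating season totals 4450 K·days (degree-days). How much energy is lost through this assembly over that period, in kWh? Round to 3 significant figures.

1090 kWh

0.0205/0.824 = 0.02488
R_total = 0.13 + 4.32 + 0.377 + 0.114 + 0.02488 + 0.027 = 4.993 m²·K/W
E = A × HDD × 24 / R / 1000 = 51.1 × 4450 × 24 / 4.993 / 1000 = 1093 kWh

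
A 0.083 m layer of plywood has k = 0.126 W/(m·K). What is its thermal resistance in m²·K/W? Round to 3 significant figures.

R = L/k = 0.083/0.126 = 0.6587 m²·K/W

0.659 m²·K/W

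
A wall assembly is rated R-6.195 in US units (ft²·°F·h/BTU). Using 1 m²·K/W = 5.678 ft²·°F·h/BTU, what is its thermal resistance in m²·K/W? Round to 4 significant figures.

1.091 m²·K/W

R_SI = 6.195/5.678 = 1.0911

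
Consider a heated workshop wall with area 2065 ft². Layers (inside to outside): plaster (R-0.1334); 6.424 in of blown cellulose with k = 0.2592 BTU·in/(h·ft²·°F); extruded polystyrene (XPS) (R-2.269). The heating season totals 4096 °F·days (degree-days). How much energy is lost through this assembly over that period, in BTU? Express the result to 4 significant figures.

7467000 BTU

6.424/0.2592 = 24.784
R_total = 0.1334 + 24.784 + 2.269 = 27.186 ft²·°F·h/BTU
E = A × HDD × 24 / R = 2065 × 4096 × 24 / 27.186 = 7466900 BTU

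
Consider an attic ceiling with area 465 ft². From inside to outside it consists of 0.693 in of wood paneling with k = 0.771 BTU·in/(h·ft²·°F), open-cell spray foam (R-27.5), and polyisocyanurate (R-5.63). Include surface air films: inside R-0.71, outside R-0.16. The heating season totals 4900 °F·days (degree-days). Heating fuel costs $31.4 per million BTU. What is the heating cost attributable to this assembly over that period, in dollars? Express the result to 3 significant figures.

0.693/0.771 = 0.8988
R_total = 0.71 + 0.8988 + 27.5 + 5.63 + 0.16 = 34.9 ft²·°F·h/BTU
E = A × HDD × 24 / R = 465 × 4900 × 24 / 34.9 = 1567000 BTU
Cost = 1567000/10⁶ × 31.4 = $49.2

49.2 dollars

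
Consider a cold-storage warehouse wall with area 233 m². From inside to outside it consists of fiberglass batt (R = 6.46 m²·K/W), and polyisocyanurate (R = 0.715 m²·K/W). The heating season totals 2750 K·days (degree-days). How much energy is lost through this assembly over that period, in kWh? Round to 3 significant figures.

2140 kWh

R_total = 6.46 + 0.715 = 7.175 m²·K/W
E = A × HDD × 24 / R / 1000 = 233 × 2750 × 24 / 7.175 / 1000 = 2143 kWh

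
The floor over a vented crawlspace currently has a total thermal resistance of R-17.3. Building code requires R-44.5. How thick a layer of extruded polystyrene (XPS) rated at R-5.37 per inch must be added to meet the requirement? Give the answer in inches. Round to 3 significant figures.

ΔR = 44.5 − 17.3 = 27.2 ft²·°F·h/BTU
L = ΔR / (R/in) = 27.2/5.37 = 5.065 in

5.07 in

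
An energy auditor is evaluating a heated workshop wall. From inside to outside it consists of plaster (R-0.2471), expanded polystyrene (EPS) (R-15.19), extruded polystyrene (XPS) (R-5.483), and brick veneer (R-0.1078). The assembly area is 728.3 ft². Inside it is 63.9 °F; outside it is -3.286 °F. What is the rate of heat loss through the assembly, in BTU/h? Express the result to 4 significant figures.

R_total = 0.2471 + 15.19 + 5.483 + 0.1078 = 21.028 ft²·°F·h/BTU
Q = A·ΔT/R = 728.3 × (63.9 − (-3.286)) / 21.028 = 2327 BTU/h

2327 BTU/h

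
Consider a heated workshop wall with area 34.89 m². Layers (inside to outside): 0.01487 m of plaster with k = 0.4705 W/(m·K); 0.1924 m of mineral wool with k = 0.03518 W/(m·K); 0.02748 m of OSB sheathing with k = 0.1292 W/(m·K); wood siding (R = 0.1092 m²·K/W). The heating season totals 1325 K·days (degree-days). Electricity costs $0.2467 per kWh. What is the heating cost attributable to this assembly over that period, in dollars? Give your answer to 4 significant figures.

0.01487/0.4705 = 0.031605
0.1924/0.03518 = 5.469
0.02748/0.1292 = 0.21269
R_total = 0.031605 + 5.469 + 0.21269 + 0.1092 = 5.8225 m²·K/W
E = A × HDD × 24 / R / 1000 = 34.89 × 1325 × 24 / 5.8225 / 1000 = 190.55 kWh
Cost = 190.55 × 0.2467 = $47.01

47.01 dollars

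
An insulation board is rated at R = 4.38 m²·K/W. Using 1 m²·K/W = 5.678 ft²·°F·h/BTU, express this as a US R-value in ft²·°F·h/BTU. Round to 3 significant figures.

R_US = 4.38 × 5.678 = 24.87

24.9 ft²·°F·h/BTU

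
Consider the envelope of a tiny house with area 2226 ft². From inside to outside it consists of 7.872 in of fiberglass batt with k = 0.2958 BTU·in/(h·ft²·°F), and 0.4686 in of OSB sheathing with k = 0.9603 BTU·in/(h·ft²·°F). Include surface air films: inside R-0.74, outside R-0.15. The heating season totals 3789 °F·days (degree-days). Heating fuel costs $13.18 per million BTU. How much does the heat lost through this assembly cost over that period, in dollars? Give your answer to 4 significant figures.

95.32 dollars

7.872/0.2958 = 26.613
0.4686/0.9603 = 0.48797
R_total = 0.74 + 26.613 + 0.48797 + 0.15 = 27.991 ft²·°F·h/BTU
E = A × HDD × 24 / R = 2226 × 3789 × 24 / 27.991 = 7231900 BTU
Cost = 7231900/10⁶ × 13.18 = $95.316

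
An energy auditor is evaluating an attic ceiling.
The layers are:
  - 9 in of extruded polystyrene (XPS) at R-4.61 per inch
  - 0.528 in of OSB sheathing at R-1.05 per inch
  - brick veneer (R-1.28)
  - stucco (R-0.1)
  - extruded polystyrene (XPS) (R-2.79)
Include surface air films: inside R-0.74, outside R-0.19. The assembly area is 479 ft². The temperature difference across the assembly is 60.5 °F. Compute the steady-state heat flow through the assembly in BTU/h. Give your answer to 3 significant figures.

615 BTU/h

9 × 4.61 = 41.49
0.528 × 1.05 = 0.5544
R_total = 0.74 + 41.49 + 0.5544 + 1.28 + 0.1 + 2.79 + 0.19 = 47.14 ft²·°F·h/BTU
Q = A·ΔT/R = 479 × 60.5 / 47.14 = 614.7 BTU/h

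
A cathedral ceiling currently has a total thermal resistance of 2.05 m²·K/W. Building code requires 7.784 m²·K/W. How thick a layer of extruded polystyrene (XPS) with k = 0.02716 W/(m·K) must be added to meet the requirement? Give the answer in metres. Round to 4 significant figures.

ΔR = 7.784 − 2.05 = 5.734 m²·K/W
L = ΔR × k = 5.734 × 0.02716 = 0.15574 m

0.1557 m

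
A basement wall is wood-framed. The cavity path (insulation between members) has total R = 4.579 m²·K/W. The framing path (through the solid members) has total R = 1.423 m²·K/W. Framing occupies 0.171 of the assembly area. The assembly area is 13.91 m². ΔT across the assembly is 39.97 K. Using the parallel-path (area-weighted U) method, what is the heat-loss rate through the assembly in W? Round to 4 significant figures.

167.5 W

U_eff = 0.829/4.579 + 0.171/1.423 = 0.18104 + 0.12017 = 0.30121
R_eff = 1/U_eff = 3.3199 m²·K/W
Q = 13.91 × 39.97 / 3.3199 = 167.47 W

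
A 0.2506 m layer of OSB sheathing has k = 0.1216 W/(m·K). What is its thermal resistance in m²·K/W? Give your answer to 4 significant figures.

2.061 m²·K/W

R = L/k = 0.2506/0.1216 = 2.0609 m²·K/W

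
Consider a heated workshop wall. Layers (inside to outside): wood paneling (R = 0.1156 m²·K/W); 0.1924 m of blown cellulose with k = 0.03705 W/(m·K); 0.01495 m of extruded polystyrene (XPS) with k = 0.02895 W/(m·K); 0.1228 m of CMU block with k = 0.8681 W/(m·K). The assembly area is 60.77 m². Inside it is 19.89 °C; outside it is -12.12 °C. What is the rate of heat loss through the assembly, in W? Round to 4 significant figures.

0.1924/0.03705 = 5.193
0.01495/0.02895 = 0.51641
0.1228/0.8681 = 0.14146
R_total = 0.1156 + 5.193 + 0.51641 + 0.14146 = 5.9664 m²·K/W
Q = A·ΔT/R = 60.77 × (19.89 − (-12.12)) / 5.9664 = 326.03 W

326.0 W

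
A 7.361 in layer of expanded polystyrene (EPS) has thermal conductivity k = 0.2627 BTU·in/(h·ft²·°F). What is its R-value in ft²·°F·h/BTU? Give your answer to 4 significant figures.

28.02 ft²·°F·h/BTU

R = L/k = 7.361/0.2627 = 28.021 ft²·°F·h/BTU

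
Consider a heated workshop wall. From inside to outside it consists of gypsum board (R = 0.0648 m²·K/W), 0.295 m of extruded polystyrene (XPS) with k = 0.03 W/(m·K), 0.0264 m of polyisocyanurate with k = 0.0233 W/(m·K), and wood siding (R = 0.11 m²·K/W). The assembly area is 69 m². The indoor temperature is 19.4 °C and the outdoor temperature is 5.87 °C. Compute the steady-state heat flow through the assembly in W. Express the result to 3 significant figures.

0.295/0.03 = 9.833
0.0264/0.0233 = 1.133
R_total = 0.0648 + 9.833 + 1.133 + 0.11 = 11.14 m²·K/W
Q = A·ΔT/R = 69 × (19.4 − 5.87) / 11.14 = 83.79 W

83.8 W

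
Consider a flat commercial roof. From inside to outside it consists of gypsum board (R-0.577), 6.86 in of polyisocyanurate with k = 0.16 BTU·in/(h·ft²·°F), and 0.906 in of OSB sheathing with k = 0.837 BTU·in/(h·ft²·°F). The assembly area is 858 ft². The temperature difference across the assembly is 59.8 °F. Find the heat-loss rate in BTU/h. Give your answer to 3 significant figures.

1150 BTU/h

6.86/0.16 = 42.88
0.906/0.837 = 1.082
R_total = 0.577 + 42.88 + 1.082 = 44.53 ft²·°F·h/BTU
Q = A·ΔT/R = 858 × 59.8 / 44.53 = 1152 BTU/h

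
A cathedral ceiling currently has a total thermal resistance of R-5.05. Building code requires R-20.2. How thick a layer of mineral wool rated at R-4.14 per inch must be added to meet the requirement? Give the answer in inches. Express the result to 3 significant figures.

3.66 in

ΔR = 20.2 − 5.05 = 15.15 ft²·°F·h/BTU
L = ΔR / (R/in) = 15.15/4.14 = 3.659 in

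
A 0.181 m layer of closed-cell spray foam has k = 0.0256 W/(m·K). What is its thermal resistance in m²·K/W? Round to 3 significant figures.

7.07 m²·K/W

R = L/k = 0.181/0.0256 = 7.07 m²·K/W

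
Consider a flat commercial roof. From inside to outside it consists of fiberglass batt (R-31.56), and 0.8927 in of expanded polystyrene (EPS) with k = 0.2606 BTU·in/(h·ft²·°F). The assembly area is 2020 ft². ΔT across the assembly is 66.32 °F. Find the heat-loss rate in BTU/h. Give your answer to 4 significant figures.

0.8927/0.2606 = 3.4256
R_total = 31.56 + 3.4256 = 34.986 ft²·°F·h/BTU
Q = A·ΔT/R = 2020 × 66.32 / 34.986 = 3829.2 BTU/h

3829 BTU/h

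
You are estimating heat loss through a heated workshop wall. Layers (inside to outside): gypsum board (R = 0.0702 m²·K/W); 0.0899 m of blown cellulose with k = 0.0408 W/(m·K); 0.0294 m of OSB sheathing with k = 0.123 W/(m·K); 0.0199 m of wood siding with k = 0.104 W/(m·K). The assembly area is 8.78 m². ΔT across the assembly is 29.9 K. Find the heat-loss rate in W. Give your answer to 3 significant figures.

97.1 W

0.0899/0.0408 = 2.203
0.0294/0.123 = 0.239
0.0199/0.104 = 0.1913
R_total = 0.0702 + 2.203 + 0.239 + 0.1913 = 2.704 m²·K/W
Q = A·ΔT/R = 8.78 × 29.9 / 2.704 = 97.09 W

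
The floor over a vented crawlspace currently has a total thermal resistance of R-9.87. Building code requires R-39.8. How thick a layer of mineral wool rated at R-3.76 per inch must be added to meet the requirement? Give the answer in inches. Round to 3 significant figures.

7.96 in

ΔR = 39.8 − 9.87 = 29.93 ft²·°F·h/BTU
L = ΔR / (R/in) = 29.93/3.76 = 7.96 in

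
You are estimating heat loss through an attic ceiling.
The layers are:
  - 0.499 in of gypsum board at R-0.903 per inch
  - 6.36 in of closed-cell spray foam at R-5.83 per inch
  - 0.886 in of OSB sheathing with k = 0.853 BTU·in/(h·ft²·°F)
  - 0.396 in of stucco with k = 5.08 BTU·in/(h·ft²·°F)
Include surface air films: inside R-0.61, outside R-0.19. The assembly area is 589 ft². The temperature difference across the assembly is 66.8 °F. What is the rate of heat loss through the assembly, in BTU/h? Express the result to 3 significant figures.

0.499 × 0.903 = 0.4506
6.36 × 5.83 = 37.08
0.886/0.853 = 1.039
0.396/5.08 = 0.07795
R_total = 0.61 + 0.4506 + 37.08 + 1.039 + 0.07795 + 0.19 = 39.45 ft²·°F·h/BTU
Q = A·ΔT/R = 589 × 66.8 / 39.45 = 997.4 BTU/h

997 BTU/h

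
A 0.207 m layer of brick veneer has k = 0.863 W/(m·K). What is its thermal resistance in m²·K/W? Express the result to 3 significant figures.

R = L/k = 0.207/0.863 = 0.2399 m²·K/W

0.240 m²·K/W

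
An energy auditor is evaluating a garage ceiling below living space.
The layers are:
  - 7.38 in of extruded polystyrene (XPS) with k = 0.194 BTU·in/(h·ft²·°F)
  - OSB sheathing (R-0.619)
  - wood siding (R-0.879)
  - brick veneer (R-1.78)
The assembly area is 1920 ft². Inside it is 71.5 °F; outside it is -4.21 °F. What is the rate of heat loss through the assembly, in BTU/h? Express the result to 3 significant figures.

3520 BTU/h

7.38/0.194 = 38.04
R_total = 38.04 + 0.619 + 0.879 + 1.78 = 41.32 ft²·°F·h/BTU
Q = A·ΔT/R = 1920 × (71.5 − (-4.21)) / 41.32 = 3518 BTU/h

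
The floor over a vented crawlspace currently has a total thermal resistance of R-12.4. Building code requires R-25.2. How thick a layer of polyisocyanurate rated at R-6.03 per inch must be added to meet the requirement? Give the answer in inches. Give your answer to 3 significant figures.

ΔR = 25.2 − 12.4 = 12.8 ft²·°F·h/BTU
L = ΔR / (R/in) = 12.8/6.03 = 2.123 in

2.12 in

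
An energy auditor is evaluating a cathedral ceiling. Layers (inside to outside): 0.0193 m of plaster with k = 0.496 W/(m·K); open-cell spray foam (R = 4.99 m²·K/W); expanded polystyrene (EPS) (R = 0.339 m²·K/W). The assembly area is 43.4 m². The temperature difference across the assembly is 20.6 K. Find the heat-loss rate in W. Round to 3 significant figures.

167 W

0.0193/0.496 = 0.03891
R_total = 0.03891 + 4.99 + 0.339 = 5.368 m²·K/W
Q = A·ΔT/R = 43.4 × 20.6 / 5.368 = 166.6 W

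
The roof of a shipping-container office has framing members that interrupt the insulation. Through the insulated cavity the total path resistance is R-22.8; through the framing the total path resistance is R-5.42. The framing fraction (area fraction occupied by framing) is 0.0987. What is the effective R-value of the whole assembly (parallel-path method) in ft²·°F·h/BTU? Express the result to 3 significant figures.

U_eff = 0.9013/22.8 + 0.0987/5.42 = 0.03953 + 0.01821 = 0.05774
R_eff = 1/U_eff = 17.32 ft²·°F·h/BTU

17.3 ft²·°F·h/BTU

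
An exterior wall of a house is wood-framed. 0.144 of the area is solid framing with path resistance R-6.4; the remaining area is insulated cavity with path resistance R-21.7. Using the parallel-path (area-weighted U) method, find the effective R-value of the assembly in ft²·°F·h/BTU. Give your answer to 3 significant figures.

16.1 ft²·°F·h/BTU

U_eff = 0.856/21.7 + 0.144/6.4 = 0.03945 + 0.0225 = 0.06195
R_eff = 1/U_eff = 16.14 ft²·°F·h/BTU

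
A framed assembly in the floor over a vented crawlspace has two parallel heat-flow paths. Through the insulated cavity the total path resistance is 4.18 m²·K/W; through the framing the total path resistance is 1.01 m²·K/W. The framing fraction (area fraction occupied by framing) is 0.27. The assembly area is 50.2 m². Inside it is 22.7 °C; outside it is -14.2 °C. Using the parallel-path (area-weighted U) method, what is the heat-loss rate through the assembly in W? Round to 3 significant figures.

U_eff = 0.73/4.18 + 0.27/1.01 = 0.1746 + 0.2673 = 0.442
R_eff = 1/U_eff = 2.263 m²·K/W
Q = 50.2 × (22.7 − (-14.2)) / 2.263 = 818.7 W

819 W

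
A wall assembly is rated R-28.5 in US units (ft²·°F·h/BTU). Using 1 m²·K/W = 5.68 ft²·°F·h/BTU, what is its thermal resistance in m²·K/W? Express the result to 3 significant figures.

R_SI = 28.5/5.68 = 5.018

5.02 m²·K/W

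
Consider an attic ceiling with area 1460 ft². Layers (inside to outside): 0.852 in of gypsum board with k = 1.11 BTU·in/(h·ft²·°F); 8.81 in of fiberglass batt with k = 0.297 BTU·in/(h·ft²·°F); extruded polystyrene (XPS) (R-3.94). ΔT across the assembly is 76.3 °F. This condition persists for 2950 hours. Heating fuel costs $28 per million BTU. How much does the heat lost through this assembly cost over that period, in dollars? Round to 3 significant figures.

268 dollars

0.852/1.11 = 0.7676
8.81/0.297 = 29.66
R_total = 0.7676 + 29.66 + 3.94 = 34.37 ft²·°F·h/BTU
Q = 1460 × 76.3 / 34.37 = 3241 BTU/h
E = 3241 × 2950 = 9561000 BTU
Cost = 9561000/10⁶ × 28 = $267.7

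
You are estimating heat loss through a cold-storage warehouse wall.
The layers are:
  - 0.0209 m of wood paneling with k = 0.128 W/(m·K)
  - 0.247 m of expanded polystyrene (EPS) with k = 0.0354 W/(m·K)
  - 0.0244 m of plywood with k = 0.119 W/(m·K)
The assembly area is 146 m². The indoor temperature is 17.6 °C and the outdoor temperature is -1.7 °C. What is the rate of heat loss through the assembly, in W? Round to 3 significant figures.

0.0209/0.128 = 0.1633
0.247/0.0354 = 6.977
0.0244/0.119 = 0.205
R_total = 0.1633 + 6.977 + 0.205 = 7.346 m²·K/W
Q = A·ΔT/R = 146 × (17.6 − (-1.7)) / 7.346 = 383.6 W

384 W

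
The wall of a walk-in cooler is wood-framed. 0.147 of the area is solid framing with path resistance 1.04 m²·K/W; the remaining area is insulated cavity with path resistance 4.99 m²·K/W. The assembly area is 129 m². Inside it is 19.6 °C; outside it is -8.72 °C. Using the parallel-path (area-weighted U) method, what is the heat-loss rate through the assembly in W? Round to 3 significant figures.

U_eff = 0.853/4.99 + 0.147/1.04 = 0.1709 + 0.1413 = 0.3123
R_eff = 1/U_eff = 3.202 m²·K/W
Q = 129 × (19.6 − (-8.72)) / 3.202 = 1141 W

1140 W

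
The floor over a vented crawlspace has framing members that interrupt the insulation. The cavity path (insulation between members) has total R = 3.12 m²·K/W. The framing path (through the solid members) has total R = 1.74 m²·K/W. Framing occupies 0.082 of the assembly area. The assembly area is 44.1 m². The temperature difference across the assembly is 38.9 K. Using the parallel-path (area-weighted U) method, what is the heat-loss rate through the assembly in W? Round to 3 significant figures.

U_eff = 0.918/3.12 + 0.082/1.74 = 0.2942 + 0.04713 = 0.3414
R_eff = 1/U_eff = 2.929 m²·K/W
Q = 44.1 × 38.9 / 2.929 = 585.6 W

586 W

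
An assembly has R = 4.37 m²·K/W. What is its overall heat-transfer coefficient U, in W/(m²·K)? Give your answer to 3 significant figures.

0.229 W/(m²·K)

U = 1/R = 1/4.37 = 0.2288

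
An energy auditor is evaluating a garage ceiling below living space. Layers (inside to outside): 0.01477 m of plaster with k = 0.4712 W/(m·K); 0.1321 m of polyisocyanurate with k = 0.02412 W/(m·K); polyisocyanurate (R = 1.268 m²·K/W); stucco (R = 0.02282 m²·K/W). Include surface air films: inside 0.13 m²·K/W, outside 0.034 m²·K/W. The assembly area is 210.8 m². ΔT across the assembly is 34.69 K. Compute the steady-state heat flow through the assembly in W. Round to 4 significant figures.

1050 W

0.01477/0.4712 = 0.031346
0.1321/0.02412 = 5.4768
R_total = 0.13 + 0.031346 + 5.4768 + 1.268 + 0.02282 + 0.034 = 6.9629 m²·K/W
Q = A·ΔT/R = 210.8 × 34.69 / 6.9629 = 1050.2 W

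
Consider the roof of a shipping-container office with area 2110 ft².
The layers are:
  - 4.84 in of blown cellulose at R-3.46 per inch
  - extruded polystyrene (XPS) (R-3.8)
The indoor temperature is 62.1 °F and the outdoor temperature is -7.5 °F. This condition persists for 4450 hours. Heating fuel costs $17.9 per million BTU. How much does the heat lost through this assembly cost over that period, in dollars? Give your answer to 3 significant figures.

569 dollars

4.84 × 3.46 = 16.75
R_total = 16.75 + 3.8 = 20.55 ft²·°F·h/BTU
Q = 2110 × (62.1 − (-7.5)) / 20.55 = 7148 BTU/h
E = 7148 × 4450 = 31810000 BTU
Cost = 31810000/10⁶ × 17.9 = $569.3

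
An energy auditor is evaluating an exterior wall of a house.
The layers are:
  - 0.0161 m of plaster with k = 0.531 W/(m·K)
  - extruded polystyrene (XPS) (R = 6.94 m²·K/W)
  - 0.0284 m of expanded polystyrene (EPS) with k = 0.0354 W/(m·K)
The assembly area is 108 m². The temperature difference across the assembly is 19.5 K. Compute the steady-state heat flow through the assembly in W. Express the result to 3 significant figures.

271 W

0.0161/0.531 = 0.03032
0.0284/0.0354 = 0.8023
R_total = 0.03032 + 6.94 + 0.8023 = 7.773 m²·K/W
Q = A·ΔT/R = 108 × 19.5 / 7.773 = 271 W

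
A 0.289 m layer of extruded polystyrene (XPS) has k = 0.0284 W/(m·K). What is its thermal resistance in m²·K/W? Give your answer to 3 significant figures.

R = L/k = 0.289/0.0284 = 10.18 m²·K/W

10.2 m²·K/W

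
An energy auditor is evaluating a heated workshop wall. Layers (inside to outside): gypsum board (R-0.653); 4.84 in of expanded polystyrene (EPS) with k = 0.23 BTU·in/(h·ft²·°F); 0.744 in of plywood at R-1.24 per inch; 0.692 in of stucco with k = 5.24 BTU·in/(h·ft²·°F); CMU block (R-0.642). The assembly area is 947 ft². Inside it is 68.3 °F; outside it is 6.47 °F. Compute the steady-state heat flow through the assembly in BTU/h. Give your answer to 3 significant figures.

4.84/0.23 = 21.04
0.744 × 1.24 = 0.9226
0.692/5.24 = 0.1321
R_total = 0.653 + 21.04 + 0.9226 + 0.1321 + 0.642 = 23.39 ft²·°F·h/BTU
Q = A·ΔT/R = 947 × (68.3 − 6.47) / 23.39 = 2503 BTU/h

2500 BTU/h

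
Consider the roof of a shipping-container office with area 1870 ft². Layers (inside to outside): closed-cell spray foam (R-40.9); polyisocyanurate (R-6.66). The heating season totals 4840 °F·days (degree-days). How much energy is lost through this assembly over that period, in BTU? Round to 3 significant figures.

4570000 BTU

R_total = 40.9 + 6.66 = 47.56 ft²·°F·h/BTU
E = A × HDD × 24 / R = 1870 × 4840 × 24 / 47.56 = 4567000 BTU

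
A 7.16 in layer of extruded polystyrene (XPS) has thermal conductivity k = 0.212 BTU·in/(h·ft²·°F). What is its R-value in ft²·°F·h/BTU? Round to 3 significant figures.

R = L/k = 7.16/0.212 = 33.77 ft²·°F·h/BTU

33.8 ft²·°F·h/BTU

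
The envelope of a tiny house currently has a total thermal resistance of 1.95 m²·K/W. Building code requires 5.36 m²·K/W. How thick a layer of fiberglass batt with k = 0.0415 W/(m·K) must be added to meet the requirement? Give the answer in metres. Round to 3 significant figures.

0.142 m

ΔR = 5.36 − 1.95 = 3.41 m²·K/W
L = ΔR × k = 3.41 × 0.0415 = 0.1415 m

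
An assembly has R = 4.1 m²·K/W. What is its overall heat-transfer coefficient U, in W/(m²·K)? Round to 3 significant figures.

U = 1/R = 1/4.1 = 0.2439

0.244 W/(m²·K)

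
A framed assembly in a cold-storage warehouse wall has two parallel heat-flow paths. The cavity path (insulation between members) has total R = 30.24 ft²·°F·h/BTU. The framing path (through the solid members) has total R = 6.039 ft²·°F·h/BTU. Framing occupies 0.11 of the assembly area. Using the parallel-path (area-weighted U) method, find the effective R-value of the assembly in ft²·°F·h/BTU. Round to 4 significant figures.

20.99 ft²·°F·h/BTU

U_eff = 0.89/30.24 + 0.11/6.039 = 0.029431 + 0.018215 = 0.047646
R_eff = 1/U_eff = 20.988 ft²·°F·h/BTU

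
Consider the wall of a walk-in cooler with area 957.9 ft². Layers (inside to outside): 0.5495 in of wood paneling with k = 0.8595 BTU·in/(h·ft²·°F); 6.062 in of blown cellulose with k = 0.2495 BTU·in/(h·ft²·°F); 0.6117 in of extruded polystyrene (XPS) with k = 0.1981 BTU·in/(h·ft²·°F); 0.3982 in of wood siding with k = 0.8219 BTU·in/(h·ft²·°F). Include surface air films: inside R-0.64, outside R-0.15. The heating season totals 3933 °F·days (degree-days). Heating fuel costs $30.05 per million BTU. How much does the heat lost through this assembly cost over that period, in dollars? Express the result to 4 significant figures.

0.5495/0.8595 = 0.63933
6.062/0.2495 = 24.297
0.6117/0.1981 = 3.0878
0.3982/0.8219 = 0.48449
R_total = 0.64 + 0.63933 + 24.297 + 3.0878 + 0.48449 + 0.15 = 29.298 ft²·°F·h/BTU
E = A × HDD × 24 / R = 957.9 × 3933 × 24 / 29.298 = 3086100 BTU
Cost = 3086100/10⁶ × 30.05 = $92.738

92.74 dollars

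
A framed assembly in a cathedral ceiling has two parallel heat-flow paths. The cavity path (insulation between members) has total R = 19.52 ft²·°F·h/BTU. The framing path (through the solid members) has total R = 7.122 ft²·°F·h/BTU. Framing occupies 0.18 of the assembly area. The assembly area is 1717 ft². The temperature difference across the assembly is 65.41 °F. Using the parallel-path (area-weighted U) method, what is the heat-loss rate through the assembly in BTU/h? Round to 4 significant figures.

U_eff = 0.82/19.52 + 0.18/7.122 = 0.042008 + 0.025274 = 0.067282
R_eff = 1/U_eff = 14.863 ft²·°F·h/BTU
Q = 1717 × 65.41 / 14.863 = 7556.4 BTU/h

7556 BTU/h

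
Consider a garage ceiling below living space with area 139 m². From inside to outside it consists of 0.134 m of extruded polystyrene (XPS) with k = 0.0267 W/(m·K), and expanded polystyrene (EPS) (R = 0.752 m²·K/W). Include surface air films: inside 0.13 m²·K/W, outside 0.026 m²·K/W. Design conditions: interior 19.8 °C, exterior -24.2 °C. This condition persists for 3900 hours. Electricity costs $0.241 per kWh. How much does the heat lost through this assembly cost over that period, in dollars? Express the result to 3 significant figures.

970 dollars

0.134/0.0267 = 5.019
R_total = 0.13 + 5.019 + 0.752 + 0.026 = 5.927 m²·K/W
Q = 139 × (19.8 − (-24.2)) / 5.927 = 1032 W
E = 1032 W × 3900 h / 1000 = 4025 kWh
Cost = 4025 × 0.241 = $969.9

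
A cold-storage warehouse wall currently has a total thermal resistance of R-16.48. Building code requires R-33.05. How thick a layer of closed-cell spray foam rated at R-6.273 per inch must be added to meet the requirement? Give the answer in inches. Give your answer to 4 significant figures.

ΔR = 33.05 − 16.48 = 16.57 ft²·°F·h/BTU
L = ΔR / (R/in) = 16.57/6.273 = 2.6415 in

2.641 in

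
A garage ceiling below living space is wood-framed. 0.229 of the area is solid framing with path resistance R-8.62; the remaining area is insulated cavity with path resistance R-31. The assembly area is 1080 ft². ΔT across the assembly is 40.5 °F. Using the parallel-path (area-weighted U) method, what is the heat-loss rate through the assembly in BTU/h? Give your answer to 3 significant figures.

U_eff = 0.771/31 + 0.229/8.62 = 0.02487 + 0.02657 = 0.05144
R_eff = 1/U_eff = 19.44 ft²·°F·h/BTU
Q = 1080 × 40.5 / 19.44 = 2250 BTU/h

2250 BTU/h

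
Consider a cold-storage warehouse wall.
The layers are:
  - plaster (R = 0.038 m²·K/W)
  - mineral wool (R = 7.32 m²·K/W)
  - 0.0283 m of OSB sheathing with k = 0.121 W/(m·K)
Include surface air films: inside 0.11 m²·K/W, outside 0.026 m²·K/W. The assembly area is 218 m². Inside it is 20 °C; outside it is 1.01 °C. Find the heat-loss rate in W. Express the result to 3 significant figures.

536 W

0.0283/0.121 = 0.2339
R_total = 0.11 + 0.038 + 7.32 + 0.2339 + 0.026 = 7.728 m²·K/W
Q = A·ΔT/R = 218 × (20 − 1.01) / 7.728 = 535.7 W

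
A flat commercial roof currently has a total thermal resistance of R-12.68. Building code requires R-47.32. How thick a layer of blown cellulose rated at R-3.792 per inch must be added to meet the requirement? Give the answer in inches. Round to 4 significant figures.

9.135 in

ΔR = 47.32 − 12.68 = 34.64 ft²·°F·h/BTU
L = ΔR / (R/in) = 34.64/3.792 = 9.135 in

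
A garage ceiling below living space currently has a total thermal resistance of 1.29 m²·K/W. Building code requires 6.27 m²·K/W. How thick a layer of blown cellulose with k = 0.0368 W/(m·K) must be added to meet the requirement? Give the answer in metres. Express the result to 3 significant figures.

ΔR = 6.27 − 1.29 = 4.98 m²·K/W
L = ΔR × k = 4.98 × 0.0368 = 0.1833 m

0.183 m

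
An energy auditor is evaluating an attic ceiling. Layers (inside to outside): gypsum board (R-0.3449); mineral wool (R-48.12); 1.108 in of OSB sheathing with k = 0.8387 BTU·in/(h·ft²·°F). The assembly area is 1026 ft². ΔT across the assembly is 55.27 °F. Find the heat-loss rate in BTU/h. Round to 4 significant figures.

1139 BTU/h

1.108/0.8387 = 1.3211
R_total = 0.3449 + 48.12 + 1.3211 = 49.786 ft²·°F·h/BTU
Q = A·ΔT/R = 1026 × 55.27 / 49.786 = 1139 BTU/h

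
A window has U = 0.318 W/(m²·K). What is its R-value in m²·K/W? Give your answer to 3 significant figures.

3.14 m²·K/W

R = 1/U = 1/0.318 = 3.145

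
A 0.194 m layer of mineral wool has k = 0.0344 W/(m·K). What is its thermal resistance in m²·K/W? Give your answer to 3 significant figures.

R = L/k = 0.194/0.0344 = 5.64 m²·K/W

5.64 m²·K/W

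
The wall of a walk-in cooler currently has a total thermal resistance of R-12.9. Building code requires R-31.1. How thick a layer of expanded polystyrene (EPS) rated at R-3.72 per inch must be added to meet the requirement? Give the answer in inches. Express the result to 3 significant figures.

4.89 in

ΔR = 31.1 − 12.9 = 18.2 ft²·°F·h/BTU
L = ΔR / (R/in) = 18.2/3.72 = 4.892 in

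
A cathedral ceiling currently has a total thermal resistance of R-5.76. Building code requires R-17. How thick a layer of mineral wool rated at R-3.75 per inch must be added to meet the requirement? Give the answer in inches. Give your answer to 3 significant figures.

ΔR = 17 − 5.76 = 11.24 ft²·°F·h/BTU
L = ΔR / (R/in) = 11.24/3.75 = 2.997 in

3.00 in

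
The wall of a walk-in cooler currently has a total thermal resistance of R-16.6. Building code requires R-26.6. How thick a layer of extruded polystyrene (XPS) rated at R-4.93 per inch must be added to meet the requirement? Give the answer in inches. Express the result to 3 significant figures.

2.03 in

ΔR = 26.6 − 16.6 = 10 ft²·°F·h/BTU
L = ΔR / (R/in) = 10/4.93 = 2.028 in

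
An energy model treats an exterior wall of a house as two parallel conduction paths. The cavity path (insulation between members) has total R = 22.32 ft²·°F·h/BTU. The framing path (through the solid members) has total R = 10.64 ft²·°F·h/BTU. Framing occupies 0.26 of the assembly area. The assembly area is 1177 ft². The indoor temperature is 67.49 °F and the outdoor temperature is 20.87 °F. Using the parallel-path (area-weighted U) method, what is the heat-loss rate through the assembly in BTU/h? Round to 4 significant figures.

3160 BTU/h

U_eff = 0.74/22.32 + 0.26/10.64 = 0.033154 + 0.024436 = 0.05759
R_eff = 1/U_eff = 17.364 ft²·°F·h/BTU
Q = 1177 × (67.49 − 20.87) / 17.364 = 3160.1 BTU/h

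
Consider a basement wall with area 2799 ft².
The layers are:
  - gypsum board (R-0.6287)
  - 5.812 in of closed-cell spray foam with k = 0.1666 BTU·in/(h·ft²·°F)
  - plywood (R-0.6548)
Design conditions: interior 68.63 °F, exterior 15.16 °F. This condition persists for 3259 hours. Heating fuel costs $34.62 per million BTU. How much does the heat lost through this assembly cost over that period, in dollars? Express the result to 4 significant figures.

466.9 dollars

5.812/0.1666 = 34.886
R_total = 0.6287 + 34.886 + 0.6548 = 36.169 ft²·°F·h/BTU
Q = 2799 × (68.63 − 15.16) / 36.169 = 4137.8 BTU/h
E = 4137.8 × 3259 = 13485000 BTU
Cost = 13485000/10⁶ × 34.62 = $466.86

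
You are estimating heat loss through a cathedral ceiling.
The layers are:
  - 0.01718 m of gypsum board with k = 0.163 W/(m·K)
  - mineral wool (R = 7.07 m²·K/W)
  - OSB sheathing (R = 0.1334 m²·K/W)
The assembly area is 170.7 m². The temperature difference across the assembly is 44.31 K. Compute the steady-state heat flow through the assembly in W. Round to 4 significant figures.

0.01718/0.163 = 0.1054
R_total = 0.1054 + 7.07 + 0.1334 = 7.3088 m²·K/W
Q = A·ΔT/R = 170.7 × 44.31 / 7.3088 = 1034.9 W

1035 W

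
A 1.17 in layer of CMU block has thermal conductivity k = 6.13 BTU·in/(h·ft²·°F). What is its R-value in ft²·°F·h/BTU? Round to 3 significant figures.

R = L/k = 1.17/6.13 = 0.1909 ft²·°F·h/BTU

0.191 ft²·°F·h/BTU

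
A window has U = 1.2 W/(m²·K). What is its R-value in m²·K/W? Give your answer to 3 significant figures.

R = 1/U = 1/1.2 = 0.8333

0.833 m²·K/W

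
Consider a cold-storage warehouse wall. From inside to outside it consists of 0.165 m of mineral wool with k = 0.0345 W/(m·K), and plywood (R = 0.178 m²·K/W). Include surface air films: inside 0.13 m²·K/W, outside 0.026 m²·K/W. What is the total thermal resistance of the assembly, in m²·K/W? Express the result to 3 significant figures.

0.165/0.0345 = 4.783
R_total = 0.13 + 4.783 + 0.178 + 0.026 = 5.117 m²·K/W

5.12 m²·K/W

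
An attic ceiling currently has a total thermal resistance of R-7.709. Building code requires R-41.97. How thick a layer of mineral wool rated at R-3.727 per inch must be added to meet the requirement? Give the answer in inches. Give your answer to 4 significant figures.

ΔR = 41.97 − 7.709 = 34.261 ft²·°F·h/BTU
L = ΔR / (R/in) = 34.261/3.727 = 9.1926 in

9.193 in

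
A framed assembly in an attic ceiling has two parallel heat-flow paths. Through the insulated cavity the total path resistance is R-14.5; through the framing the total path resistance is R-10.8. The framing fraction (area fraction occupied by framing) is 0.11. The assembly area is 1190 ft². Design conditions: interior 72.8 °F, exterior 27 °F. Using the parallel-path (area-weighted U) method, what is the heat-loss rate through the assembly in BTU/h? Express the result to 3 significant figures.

U_eff = 0.89/14.5 + 0.11/10.8 = 0.06138 + 0.01019 = 0.07156
R_eff = 1/U_eff = 13.97 ft²·°F·h/BTU
Q = 1190 × (72.8 − 27) / 13.97 = 3900 BTU/h

3900 BTU/h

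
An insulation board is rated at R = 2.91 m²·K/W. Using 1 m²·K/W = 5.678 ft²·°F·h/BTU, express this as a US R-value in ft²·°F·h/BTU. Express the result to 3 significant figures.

16.5 ft²·°F·h/BTU

R_US = 2.91 × 5.678 = 16.52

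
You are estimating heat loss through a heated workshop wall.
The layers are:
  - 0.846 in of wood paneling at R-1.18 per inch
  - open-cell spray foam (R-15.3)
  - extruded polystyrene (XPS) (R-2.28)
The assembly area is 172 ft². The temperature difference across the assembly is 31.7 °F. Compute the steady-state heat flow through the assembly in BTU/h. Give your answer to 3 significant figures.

0.846 × 1.18 = 0.9983
R_total = 0.9983 + 15.3 + 2.28 = 18.58 ft²·°F·h/BTU
Q = A·ΔT/R = 172 × 31.7 / 18.58 = 293.5 BTU/h

293 BTU/h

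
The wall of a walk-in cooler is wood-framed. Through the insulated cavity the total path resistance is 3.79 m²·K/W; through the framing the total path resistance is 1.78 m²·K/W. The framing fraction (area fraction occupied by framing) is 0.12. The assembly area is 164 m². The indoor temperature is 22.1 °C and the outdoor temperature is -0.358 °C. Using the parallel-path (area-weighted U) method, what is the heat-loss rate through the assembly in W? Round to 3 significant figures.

U_eff = 0.88/3.79 + 0.12/1.78 = 0.2322 + 0.06742 = 0.2996
R_eff = 1/U_eff = 3.338 m²·K/W
Q = 164 × (22.1 − (-0.358)) / 3.338 = 1103 W

1100 W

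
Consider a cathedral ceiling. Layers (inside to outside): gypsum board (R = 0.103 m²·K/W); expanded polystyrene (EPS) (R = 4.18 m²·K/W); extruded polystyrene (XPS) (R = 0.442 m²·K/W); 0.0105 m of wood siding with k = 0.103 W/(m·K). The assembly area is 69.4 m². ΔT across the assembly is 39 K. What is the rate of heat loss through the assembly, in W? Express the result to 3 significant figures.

561 W

0.0105/0.103 = 0.1019
R_total = 0.103 + 4.18 + 0.442 + 0.1019 = 4.827 m²·K/W
Q = A·ΔT/R = 69.4 × 39 / 4.827 = 560.7 W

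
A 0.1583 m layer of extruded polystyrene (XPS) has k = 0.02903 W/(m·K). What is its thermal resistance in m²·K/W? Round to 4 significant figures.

R = L/k = 0.1583/0.02903 = 5.453 m²·K/W

5.453 m²·K/W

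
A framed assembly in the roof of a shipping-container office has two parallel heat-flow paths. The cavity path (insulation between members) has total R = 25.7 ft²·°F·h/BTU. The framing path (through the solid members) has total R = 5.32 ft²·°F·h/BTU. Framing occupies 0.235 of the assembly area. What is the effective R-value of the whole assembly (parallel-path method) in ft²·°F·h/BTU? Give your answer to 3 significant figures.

13.5 ft²·°F·h/BTU

U_eff = 0.765/25.7 + 0.235/5.32 = 0.02977 + 0.04417 = 0.07394
R_eff = 1/U_eff = 13.52 ft²·°F·h/BTU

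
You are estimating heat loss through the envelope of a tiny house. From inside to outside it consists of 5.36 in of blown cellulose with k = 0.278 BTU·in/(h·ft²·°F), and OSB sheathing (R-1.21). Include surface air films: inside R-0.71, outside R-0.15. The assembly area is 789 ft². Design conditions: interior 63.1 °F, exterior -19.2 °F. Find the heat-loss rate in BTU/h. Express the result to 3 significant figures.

5.36/0.278 = 19.28
R_total = 0.71 + 19.28 + 1.21 + 0.15 = 21.35 ft²·°F·h/BTU
Q = A·ΔT/R = 789 × (63.1 − (-19.2)) / 21.35 = 3041 BTU/h

3040 BTU/h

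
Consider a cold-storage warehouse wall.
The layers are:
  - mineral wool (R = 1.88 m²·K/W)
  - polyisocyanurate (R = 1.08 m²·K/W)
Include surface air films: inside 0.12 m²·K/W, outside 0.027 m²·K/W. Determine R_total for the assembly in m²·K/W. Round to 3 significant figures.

R_total = 0.12 + 1.88 + 1.08 + 0.027 = 3.107 m²·K/W

3.11 m²·K/W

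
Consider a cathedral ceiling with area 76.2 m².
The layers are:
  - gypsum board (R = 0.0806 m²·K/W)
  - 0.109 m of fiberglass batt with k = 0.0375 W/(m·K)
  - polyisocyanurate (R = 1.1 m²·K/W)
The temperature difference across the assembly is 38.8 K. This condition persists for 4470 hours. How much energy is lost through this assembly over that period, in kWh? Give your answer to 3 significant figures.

0.109/0.0375 = 2.907
R_total = 0.0806 + 2.907 + 1.1 = 4.087 m²·K/W
Q = 76.2 × 38.8 / 4.087 = 723.4 W
E = 723.4 W × 4470 h / 1000 = 3233 kWh

3230 kWh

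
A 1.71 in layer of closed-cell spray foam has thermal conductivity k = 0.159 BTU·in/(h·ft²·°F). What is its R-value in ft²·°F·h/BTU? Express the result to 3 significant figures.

10.8 ft²·°F·h/BTU

R = L/k = 1.71/0.159 = 10.75 ft²·°F·h/BTU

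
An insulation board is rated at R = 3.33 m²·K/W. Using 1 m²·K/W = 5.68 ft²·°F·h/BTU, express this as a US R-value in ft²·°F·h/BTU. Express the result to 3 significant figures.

R_US = 3.33 × 5.68 = 18.91

18.9 ft²·°F·h/BTU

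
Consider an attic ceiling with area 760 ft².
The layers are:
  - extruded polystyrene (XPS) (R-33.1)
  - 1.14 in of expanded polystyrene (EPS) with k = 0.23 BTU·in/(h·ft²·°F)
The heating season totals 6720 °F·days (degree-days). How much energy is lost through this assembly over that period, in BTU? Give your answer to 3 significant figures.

1.14/0.23 = 4.957
R_total = 33.1 + 4.957 = 38.06 ft²·°F·h/BTU
E = A × HDD × 24 / R = 760 × 6720 × 24 / 38.06 = 3221000 BTU

3220000 BTU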